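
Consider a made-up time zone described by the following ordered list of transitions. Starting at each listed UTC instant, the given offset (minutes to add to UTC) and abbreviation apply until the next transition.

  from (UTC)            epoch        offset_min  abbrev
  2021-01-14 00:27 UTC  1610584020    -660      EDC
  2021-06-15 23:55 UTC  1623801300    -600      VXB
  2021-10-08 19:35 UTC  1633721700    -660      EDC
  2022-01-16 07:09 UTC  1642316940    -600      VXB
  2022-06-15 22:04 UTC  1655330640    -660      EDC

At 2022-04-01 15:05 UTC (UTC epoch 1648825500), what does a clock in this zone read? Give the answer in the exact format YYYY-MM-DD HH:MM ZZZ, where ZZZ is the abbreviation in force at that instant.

2022-04-01 05:05 VXB

Query: 2022-04-01 15:05 UTC
Rule 4/5 (VXB, -10:00): 2022-01-16 07:09 UTC ≤ query < 2022-06-15 22:04 UTC
15·60 + 5 - 600 = 305 min
305 = 0·1440 + 305; 305 = 5·60 + 5 → 05:05, same day
→ 2022-04-01 05:05 VXB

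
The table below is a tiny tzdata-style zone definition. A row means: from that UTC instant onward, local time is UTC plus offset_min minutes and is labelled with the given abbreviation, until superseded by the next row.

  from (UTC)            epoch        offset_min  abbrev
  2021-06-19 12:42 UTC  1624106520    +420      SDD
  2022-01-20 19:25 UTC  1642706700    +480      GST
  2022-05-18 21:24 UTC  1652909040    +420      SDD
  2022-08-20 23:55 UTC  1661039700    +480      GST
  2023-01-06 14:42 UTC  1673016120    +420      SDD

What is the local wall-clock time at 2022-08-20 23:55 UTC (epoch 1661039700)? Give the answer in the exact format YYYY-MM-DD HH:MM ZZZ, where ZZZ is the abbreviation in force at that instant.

2022-08-21 07:55 GST

Query: 2022-08-20 23:55 UTC
Rule 4/5 (GST, +08:00): 2022-08-20 23:55 UTC ≤ query < 2023-01-06 14:42 UTC
23·60 + 55 + 480 = 1915 min
1915 = 1·1440 + 475; 475 = 7·60 + 55 → 07:55, 2022-08-20 + 1 day = 2022-08-21
→ 2022-08-21 07:55 GST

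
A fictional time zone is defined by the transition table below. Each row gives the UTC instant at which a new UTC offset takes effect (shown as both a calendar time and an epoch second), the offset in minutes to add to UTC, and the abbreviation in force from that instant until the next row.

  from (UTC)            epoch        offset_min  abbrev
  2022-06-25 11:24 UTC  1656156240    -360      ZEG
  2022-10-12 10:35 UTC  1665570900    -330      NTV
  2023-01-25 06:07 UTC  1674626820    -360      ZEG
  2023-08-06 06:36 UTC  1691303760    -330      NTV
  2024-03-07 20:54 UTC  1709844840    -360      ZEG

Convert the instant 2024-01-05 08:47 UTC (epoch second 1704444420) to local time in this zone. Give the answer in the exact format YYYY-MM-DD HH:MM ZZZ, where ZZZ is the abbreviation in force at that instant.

2024-01-05 03:17 NTV

Query: 2024-01-05 08:47 UTC
Rule 4/5 (NTV, -05:30): 2023-08-06 06:36 UTC ≤ query < 2024-03-07 20:54 UTC
8·60 + 47 - 330 = 197 min
197 = 0·1440 + 197; 197 = 3·60 + 17 → 03:17, same day
→ 2024-01-05 03:17 NTV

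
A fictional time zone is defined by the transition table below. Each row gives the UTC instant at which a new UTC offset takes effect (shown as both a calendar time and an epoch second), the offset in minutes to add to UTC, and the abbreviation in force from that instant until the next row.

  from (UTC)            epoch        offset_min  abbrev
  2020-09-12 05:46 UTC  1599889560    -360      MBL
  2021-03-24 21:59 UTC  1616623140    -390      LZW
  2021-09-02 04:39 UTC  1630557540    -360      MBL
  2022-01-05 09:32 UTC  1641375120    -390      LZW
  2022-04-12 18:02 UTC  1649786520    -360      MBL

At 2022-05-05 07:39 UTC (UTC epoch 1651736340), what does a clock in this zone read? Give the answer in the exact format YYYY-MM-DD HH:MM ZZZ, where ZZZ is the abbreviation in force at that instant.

Query: 2022-05-05 07:39 UTC
Rule 5/5 (MBL, -06:00): 2022-04-12 18:02 UTC ≤ query < +∞
7·60 + 39 - 360 = 99 min
99 = 0·1440 + 99; 99 = 1·60 + 39 → 01:39, same day
→ 2022-05-05 01:39 MBL

2022-05-05 01:39 MBL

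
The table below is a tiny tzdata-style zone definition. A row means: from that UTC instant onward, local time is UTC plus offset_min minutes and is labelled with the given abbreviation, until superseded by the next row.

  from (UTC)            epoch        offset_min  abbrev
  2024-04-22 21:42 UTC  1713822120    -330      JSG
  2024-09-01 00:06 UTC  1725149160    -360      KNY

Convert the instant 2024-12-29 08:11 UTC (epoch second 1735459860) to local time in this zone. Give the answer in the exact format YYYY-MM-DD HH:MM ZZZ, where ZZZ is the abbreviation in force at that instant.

Query: 2024-12-29 08:11 UTC
Rule 2/2 (KNY, -06:00): 2024-09-01 00:06 UTC ≤ query < +∞
8·60 + 11 - 360 = 131 min
131 = 0·1440 + 131; 131 = 2·60 + 11 → 02:11, same day
→ 2024-12-29 02:11 KNY

2024-12-29 02:11 KNY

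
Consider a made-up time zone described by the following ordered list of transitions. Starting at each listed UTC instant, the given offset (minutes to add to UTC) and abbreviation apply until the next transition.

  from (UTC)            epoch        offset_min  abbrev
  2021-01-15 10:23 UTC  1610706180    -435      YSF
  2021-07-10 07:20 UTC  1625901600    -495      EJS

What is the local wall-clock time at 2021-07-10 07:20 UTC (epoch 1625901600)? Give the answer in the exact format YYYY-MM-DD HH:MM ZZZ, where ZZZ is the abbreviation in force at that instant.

2021-07-09 23:05 EJS

Query: 2021-07-10 07:20 UTC
Rule 2/2 (EJS, -08:15): 2021-07-10 07:20 UTC ≤ query < +∞
7·60 + 20 - 495 = -55 min
-55 = -1·1440 + 1385; 1385 = 23·60 + 5 → 23:05, 2021-07-10 - 1 day = 2021-07-09
→ 2021-07-09 23:05 EJS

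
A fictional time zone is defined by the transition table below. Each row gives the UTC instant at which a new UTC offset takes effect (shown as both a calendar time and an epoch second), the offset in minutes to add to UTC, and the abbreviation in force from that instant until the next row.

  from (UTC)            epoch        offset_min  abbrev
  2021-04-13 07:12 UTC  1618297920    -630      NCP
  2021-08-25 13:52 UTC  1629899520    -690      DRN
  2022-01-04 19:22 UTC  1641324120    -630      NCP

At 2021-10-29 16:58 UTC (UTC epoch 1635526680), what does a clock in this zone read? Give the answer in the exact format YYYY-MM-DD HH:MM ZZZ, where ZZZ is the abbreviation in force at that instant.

2021-10-29 05:28 DRN

Query: 2021-10-29 16:58 UTC
Rule 2/3 (DRN, -11:30): 2021-08-25 13:52 UTC ≤ query < 2022-01-04 19:22 UTC
16·60 + 58 - 690 = 328 min
328 = 0·1440 + 328; 328 = 5·60 + 28 → 05:28, same day
→ 2021-10-29 05:28 DRN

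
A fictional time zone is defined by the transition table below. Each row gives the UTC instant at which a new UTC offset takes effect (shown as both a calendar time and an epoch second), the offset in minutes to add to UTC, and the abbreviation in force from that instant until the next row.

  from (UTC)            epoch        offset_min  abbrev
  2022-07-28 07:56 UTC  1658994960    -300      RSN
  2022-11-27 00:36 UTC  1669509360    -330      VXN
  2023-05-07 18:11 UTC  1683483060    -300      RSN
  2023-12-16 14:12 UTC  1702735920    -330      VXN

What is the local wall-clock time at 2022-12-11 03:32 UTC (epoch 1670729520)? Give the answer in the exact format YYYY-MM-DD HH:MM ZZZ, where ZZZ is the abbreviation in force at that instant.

Query: 2022-12-11 03:32 UTC
Rule 2/4 (VXN, -05:30): 2022-11-27 00:36 UTC ≤ query < 2023-05-07 18:11 UTC
3·60 + 32 - 330 = -118 min
-118 = -1·1440 + 1322; 1322 = 22·60 + 2 → 22:02, 2022-12-11 - 1 day = 2022-12-10
→ 2022-12-10 22:02 VXN

2022-12-10 22:02 VXN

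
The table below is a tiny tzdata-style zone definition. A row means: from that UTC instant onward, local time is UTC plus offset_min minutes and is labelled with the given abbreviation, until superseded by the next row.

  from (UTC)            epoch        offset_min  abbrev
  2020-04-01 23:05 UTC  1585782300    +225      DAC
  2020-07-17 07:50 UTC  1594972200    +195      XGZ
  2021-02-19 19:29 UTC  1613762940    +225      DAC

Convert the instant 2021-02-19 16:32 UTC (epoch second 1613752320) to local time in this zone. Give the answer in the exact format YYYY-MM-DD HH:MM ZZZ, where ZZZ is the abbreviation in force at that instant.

2021-02-19 19:47 XGZ

Query: 2021-02-19 16:32 UTC
Rule 2/3 (XGZ, +03:15): 2020-07-17 07:50 UTC ≤ query < 2021-02-19 19:29 UTC
16·60 + 32 + 195 = 1187 min
1187 = 0·1440 + 1187; 1187 = 19·60 + 47 → 19:47, same day
→ 2021-02-19 19:47 XGZ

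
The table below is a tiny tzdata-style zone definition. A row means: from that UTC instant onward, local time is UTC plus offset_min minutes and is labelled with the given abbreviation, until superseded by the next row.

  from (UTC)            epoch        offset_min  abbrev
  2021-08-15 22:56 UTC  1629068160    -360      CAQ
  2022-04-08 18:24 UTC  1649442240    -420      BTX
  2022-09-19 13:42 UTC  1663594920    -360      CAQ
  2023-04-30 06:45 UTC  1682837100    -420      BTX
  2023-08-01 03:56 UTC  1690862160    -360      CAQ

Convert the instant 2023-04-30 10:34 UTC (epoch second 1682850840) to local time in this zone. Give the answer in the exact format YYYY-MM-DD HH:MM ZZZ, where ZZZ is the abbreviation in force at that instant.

Query: 2023-04-30 10:34 UTC
Rule 4/5 (BTX, -07:00): 2023-04-30 06:45 UTC ≤ query < 2023-08-01 03:56 UTC
10·60 + 34 - 420 = 214 min
214 = 0·1440 + 214; 214 = 3·60 + 34 → 03:34, same day
→ 2023-04-30 03:34 BTX

2023-04-30 03:34 BTX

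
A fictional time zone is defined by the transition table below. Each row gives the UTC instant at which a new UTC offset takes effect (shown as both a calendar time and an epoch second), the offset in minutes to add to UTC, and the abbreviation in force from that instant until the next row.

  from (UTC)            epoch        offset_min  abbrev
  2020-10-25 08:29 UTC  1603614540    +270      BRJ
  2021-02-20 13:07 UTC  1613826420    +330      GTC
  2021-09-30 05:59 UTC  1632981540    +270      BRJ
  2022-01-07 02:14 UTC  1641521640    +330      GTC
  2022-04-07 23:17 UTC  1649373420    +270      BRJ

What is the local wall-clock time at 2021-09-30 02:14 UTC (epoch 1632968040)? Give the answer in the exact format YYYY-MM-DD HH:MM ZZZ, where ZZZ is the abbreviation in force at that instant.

Query: 2021-09-30 02:14 UTC
Rule 2/5 (GTC, +05:30): 2021-02-20 13:07 UTC ≤ query < 2021-09-30 05:59 UTC
2·60 + 14 + 330 = 464 min
464 = 0·1440 + 464; 464 = 7·60 + 44 → 07:44, same day
→ 2021-09-30 07:44 GTC

2021-09-30 07:44 GTC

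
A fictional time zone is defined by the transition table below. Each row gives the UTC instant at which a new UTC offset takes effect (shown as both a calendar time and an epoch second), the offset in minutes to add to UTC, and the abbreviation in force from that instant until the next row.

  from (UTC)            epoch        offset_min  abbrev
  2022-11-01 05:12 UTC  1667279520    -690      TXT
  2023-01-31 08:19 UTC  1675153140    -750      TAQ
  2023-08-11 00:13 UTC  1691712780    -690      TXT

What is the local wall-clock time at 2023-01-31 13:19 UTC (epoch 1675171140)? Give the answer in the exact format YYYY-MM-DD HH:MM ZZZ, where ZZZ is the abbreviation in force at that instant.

Query: 2023-01-31 13:19 UTC
Rule 2/3 (TAQ, -12:30): 2023-01-31 08:19 UTC ≤ query < 2023-08-11 00:13 UTC
13·60 + 19 - 750 = 49 min
49 = 0·1440 + 49; 49 = 0·60 + 49 → 00:49, same day
→ 2023-01-31 00:49 TAQ

2023-01-31 00:49 TAQ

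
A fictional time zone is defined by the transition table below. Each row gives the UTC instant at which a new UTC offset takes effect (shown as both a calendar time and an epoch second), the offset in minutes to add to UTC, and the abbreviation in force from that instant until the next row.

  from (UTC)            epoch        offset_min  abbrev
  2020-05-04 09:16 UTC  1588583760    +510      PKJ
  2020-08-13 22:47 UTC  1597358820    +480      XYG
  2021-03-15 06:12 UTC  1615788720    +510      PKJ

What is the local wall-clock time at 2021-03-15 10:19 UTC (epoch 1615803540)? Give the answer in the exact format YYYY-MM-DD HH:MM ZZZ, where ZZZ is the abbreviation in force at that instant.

Query: 2021-03-15 10:19 UTC
Rule 3/3 (PKJ, +08:30): 2021-03-15 06:12 UTC ≤ query < +∞
10·60 + 19 + 510 = 1129 min
1129 = 0·1440 + 1129; 1129 = 18·60 + 49 → 18:49, same day
→ 2021-03-15 18:49 PKJ

2021-03-15 18:49 PKJ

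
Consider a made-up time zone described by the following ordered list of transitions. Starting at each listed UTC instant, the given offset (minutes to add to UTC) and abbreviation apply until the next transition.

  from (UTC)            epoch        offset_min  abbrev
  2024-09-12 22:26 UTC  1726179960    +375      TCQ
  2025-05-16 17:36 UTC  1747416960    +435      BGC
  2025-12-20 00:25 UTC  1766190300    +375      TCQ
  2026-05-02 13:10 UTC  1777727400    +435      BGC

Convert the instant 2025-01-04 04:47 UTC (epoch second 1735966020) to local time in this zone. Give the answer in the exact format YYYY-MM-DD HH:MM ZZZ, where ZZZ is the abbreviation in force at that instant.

Query: 2025-01-04 04:47 UTC
Rule 1/4 (TCQ, +06:15): 2024-09-12 22:26 UTC ≤ query < 2025-05-16 17:36 UTC
4·60 + 47 + 375 = 662 min
662 = 0·1440 + 662; 662 = 11·60 + 2 → 11:02, same day
→ 2025-01-04 11:02 TCQ

2025-01-04 11:02 TCQ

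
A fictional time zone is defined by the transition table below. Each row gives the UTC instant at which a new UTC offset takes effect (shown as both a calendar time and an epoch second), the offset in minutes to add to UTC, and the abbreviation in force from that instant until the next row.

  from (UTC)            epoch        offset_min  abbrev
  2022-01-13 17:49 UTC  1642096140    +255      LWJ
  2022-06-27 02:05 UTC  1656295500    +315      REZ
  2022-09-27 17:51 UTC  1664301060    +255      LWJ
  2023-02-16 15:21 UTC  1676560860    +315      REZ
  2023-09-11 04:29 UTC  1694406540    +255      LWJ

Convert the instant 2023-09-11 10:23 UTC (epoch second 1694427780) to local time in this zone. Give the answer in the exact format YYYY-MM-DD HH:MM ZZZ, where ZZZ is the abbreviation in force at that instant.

2023-09-11 14:38 LWJ

Query: 2023-09-11 10:23 UTC
Rule 5/5 (LWJ, +04:15): 2023-09-11 04:29 UTC ≤ query < +∞
10·60 + 23 + 255 = 878 min
878 = 0·1440 + 878; 878 = 14·60 + 38 → 14:38, same day
→ 2023-09-11 14:38 LWJ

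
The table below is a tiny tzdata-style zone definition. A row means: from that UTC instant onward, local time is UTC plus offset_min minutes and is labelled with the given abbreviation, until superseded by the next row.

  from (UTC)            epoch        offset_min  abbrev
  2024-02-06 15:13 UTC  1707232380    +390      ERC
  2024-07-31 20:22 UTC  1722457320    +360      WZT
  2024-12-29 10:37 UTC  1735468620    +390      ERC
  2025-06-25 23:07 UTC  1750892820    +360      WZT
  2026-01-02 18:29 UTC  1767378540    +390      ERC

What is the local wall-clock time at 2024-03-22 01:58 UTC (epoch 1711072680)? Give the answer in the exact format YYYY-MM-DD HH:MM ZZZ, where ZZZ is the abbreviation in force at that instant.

Query: 2024-03-22 01:58 UTC
Rule 1/5 (ERC, +06:30): 2024-02-06 15:13 UTC ≤ query < 2024-07-31 20:22 UTC
1·60 + 58 + 390 = 508 min
508 = 0·1440 + 508; 508 = 8·60 + 28 → 08:28, same day
→ 2024-03-22 08:28 ERC

2024-03-22 08:28 ERC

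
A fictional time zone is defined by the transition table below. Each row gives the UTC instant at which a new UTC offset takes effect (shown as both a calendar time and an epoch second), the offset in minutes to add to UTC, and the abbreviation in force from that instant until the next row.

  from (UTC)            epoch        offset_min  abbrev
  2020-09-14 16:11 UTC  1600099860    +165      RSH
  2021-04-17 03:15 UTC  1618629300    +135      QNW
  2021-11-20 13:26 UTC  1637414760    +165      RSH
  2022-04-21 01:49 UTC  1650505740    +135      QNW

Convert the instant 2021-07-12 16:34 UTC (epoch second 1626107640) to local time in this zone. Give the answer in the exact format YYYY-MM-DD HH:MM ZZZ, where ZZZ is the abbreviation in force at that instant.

2021-07-12 18:49 QNW

Query: 2021-07-12 16:34 UTC
Rule 2/4 (QNW, +02:15): 2021-04-17 03:15 UTC ≤ query < 2021-11-20 13:26 UTC
16·60 + 34 + 135 = 1129 min
1129 = 0·1440 + 1129; 1129 = 18·60 + 49 → 18:49, same day
→ 2021-07-12 18:49 QNW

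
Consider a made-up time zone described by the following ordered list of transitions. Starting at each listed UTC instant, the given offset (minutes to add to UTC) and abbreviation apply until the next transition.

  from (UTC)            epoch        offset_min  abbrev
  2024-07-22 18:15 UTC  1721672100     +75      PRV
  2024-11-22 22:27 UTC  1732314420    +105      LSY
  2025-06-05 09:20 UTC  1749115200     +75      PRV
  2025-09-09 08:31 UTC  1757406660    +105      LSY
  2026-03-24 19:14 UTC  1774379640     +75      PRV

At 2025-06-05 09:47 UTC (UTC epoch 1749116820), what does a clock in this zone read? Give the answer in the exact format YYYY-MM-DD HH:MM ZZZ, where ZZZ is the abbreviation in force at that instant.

2025-06-05 11:02 PRV

Query: 2025-06-05 09:47 UTC
Rule 3/5 (PRV, +01:15): 2025-06-05 09:20 UTC ≤ query < 2025-09-09 08:31 UTC
9·60 + 47 + 75 = 662 min
662 = 0·1440 + 662; 662 = 11·60 + 2 → 11:02, same day
→ 2025-06-05 11:02 PRV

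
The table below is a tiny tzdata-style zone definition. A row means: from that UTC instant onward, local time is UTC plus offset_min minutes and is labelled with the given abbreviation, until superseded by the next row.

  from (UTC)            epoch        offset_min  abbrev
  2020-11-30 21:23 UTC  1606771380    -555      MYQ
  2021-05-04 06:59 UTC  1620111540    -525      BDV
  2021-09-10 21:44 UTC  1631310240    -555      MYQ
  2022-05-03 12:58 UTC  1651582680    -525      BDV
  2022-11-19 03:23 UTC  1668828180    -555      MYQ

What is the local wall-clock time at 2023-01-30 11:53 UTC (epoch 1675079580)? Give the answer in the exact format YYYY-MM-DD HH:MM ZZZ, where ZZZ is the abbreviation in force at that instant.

2023-01-30 02:38 MYQ

Query: 2023-01-30 11:53 UTC
Rule 5/5 (MYQ, -09:15): 2022-11-19 03:23 UTC ≤ query < +∞
11·60 + 53 - 555 = 158 min
158 = 0·1440 + 158; 158 = 2·60 + 38 → 02:38, same day
→ 2023-01-30 02:38 MYQ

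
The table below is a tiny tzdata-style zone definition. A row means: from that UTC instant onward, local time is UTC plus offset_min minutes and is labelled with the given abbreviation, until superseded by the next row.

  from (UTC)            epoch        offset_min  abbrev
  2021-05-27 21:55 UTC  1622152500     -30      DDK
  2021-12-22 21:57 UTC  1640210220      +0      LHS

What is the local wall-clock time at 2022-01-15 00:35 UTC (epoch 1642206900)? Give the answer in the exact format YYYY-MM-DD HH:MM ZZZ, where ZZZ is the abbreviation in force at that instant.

2022-01-15 00:35 LHS

Query: 2022-01-15 00:35 UTC
Rule 2/2 (LHS, +00:00): 2021-12-22 21:57 UTC ≤ query < +∞
0·60 + 35 + 0 = 35 min
35 = 0·1440 + 35; 35 = 0·60 + 35 → 00:35, same day
→ 2022-01-15 00:35 LHS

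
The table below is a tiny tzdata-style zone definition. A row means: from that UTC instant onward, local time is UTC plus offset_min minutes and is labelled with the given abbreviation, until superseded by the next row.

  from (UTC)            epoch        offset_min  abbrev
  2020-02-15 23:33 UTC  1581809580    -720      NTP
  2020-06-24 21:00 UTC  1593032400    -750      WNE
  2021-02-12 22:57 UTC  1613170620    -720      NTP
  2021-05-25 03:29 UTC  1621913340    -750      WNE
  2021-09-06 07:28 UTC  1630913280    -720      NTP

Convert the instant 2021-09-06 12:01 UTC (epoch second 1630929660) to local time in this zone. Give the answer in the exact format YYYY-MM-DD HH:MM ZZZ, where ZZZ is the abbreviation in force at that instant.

2021-09-06 00:01 NTP

Query: 2021-09-06 12:01 UTC
Rule 5/5 (NTP, -12:00): 2021-09-06 07:28 UTC ≤ query < +∞
12·60 + 1 - 720 = 1 min
1 = 0·1440 + 1; 1 = 0·60 + 1 → 00:01, same day
→ 2021-09-06 00:01 NTP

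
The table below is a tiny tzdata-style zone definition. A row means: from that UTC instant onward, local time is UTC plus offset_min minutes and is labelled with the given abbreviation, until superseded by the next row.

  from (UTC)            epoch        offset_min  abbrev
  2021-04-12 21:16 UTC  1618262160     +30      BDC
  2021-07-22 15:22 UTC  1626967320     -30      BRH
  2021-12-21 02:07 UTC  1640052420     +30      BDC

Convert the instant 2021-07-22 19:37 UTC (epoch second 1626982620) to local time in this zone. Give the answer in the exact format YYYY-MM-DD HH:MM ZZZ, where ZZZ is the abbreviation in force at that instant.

Query: 2021-07-22 19:37 UTC
Rule 2/3 (BRH, -00:30): 2021-07-22 15:22 UTC ≤ query < 2021-12-21 02:07 UTC
19·60 + 37 - 30 = 1147 min
1147 = 0·1440 + 1147; 1147 = 19·60 + 7 → 19:07, same day
→ 2021-07-22 19:07 BRH

2021-07-22 19:07 BRH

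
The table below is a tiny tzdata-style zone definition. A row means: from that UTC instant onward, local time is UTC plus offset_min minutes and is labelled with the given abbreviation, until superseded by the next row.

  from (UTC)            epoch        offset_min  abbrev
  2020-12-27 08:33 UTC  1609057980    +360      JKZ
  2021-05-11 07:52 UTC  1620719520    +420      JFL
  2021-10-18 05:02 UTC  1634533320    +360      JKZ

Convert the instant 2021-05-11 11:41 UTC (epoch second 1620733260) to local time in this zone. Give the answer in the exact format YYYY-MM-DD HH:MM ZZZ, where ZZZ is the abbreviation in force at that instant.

2021-05-11 18:41 JFL

Query: 2021-05-11 11:41 UTC
Rule 2/3 (JFL, +07:00): 2021-05-11 07:52 UTC ≤ query < 2021-10-18 05:02 UTC
11·60 + 41 + 420 = 1121 min
1121 = 0·1440 + 1121; 1121 = 18·60 + 41 → 18:41, same day
→ 2021-05-11 18:41 JFL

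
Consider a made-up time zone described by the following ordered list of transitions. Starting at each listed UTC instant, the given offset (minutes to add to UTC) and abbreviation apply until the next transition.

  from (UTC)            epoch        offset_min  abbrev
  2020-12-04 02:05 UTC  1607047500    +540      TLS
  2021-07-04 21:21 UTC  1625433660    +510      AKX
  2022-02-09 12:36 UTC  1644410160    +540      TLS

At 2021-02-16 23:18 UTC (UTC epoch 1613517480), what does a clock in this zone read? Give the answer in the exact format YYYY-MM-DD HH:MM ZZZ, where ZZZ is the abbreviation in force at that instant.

2021-02-17 08:18 TLS

Query: 2021-02-16 23:18 UTC
Rule 1/3 (TLS, +09:00): 2020-12-04 02:05 UTC ≤ query < 2021-07-04 21:21 UTC
23·60 + 18 + 540 = 1938 min
1938 = 1·1440 + 498; 498 = 8·60 + 18 → 08:18, 2021-02-16 + 1 day = 2021-02-17
→ 2021-02-17 08:18 TLS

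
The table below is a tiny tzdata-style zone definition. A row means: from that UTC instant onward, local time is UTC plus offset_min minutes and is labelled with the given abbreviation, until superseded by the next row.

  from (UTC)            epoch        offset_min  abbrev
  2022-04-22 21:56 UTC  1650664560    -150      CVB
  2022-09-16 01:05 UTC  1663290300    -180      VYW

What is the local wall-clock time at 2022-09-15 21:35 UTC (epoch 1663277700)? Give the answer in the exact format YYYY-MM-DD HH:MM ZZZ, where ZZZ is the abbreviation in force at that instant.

2022-09-15 19:05 CVB

Query: 2022-09-15 21:35 UTC
Rule 1/2 (CVB, -02:30): 2022-04-22 21:56 UTC ≤ query < 2022-09-16 01:05 UTC
21·60 + 35 - 150 = 1145 min
1145 = 0·1440 + 1145; 1145 = 19·60 + 5 → 19:05, same day
→ 2022-09-15 19:05 CVB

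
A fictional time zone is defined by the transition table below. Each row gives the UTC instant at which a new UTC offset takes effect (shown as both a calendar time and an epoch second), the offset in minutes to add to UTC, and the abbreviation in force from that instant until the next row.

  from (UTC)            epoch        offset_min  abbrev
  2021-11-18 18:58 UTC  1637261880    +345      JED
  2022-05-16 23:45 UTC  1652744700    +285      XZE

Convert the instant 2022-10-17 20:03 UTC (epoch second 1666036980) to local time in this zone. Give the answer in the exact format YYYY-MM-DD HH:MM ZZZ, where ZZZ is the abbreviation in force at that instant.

2022-10-18 00:48 XZE

Query: 2022-10-17 20:03 UTC
Rule 2/2 (XZE, +04:45): 2022-05-16 23:45 UTC ≤ query < +∞
20·60 + 3 + 285 = 1488 min
1488 = 1·1440 + 48; 48 = 0·60 + 48 → 00:48, 2022-10-17 + 1 day = 2022-10-18
→ 2022-10-18 00:48 XZE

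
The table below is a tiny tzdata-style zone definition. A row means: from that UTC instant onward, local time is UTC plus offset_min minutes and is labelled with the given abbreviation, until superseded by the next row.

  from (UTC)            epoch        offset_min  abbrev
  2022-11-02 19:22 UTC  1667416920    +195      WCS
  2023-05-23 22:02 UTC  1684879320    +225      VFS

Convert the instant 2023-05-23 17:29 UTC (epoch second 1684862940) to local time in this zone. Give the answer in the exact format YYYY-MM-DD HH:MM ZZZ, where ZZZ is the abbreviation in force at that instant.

2023-05-23 20:44 WCS

Query: 2023-05-23 17:29 UTC
Rule 1/2 (WCS, +03:15): 2022-11-02 19:22 UTC ≤ query < 2023-05-23 22:02 UTC
17·60 + 29 + 195 = 1244 min
1244 = 0·1440 + 1244; 1244 = 20·60 + 44 → 20:44, same day
→ 2023-05-23 20:44 WCS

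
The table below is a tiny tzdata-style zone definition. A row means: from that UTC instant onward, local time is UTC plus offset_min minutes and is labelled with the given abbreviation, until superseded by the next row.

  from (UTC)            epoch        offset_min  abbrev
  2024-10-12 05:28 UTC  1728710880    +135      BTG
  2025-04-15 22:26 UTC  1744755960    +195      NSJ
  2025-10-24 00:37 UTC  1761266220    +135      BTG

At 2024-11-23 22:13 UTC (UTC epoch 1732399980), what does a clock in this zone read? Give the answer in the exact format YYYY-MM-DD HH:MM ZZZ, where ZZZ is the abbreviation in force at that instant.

2024-11-24 00:28 BTG

Query: 2024-11-23 22:13 UTC
Rule 1/3 (BTG, +02:15): 2024-10-12 05:28 UTC ≤ query < 2025-04-15 22:26 UTC
22·60 + 13 + 135 = 1468 min
1468 = 1·1440 + 28; 28 = 0·60 + 28 → 00:28, 2024-11-23 + 1 day = 2024-11-24
→ 2024-11-24 00:28 BTG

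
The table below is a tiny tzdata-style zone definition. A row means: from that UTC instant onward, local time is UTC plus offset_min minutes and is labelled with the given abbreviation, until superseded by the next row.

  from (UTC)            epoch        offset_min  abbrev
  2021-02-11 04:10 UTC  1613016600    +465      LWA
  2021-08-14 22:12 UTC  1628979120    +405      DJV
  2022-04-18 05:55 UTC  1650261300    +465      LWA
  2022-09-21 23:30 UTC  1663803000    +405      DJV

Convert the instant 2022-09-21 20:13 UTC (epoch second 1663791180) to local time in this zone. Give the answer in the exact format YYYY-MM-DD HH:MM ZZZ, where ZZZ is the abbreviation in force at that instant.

2022-09-22 03:58 LWA

Query: 2022-09-21 20:13 UTC
Rule 3/4 (LWA, +07:45): 2022-04-18 05:55 UTC ≤ query < 2022-09-21 23:30 UTC
20·60 + 13 + 465 = 1678 min
1678 = 1·1440 + 238; 238 = 3·60 + 58 → 03:58, 2022-09-21 + 1 day = 2022-09-22
→ 2022-09-22 03:58 LWA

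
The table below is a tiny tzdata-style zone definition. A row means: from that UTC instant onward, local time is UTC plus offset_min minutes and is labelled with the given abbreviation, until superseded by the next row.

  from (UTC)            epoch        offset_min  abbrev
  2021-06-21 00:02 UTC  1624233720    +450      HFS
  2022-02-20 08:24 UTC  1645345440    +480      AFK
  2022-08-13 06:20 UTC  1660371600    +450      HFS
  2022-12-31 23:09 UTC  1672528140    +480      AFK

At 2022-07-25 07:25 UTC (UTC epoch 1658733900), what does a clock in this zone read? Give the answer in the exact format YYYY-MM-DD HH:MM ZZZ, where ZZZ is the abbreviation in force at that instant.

Query: 2022-07-25 07:25 UTC
Rule 2/4 (AFK, +08:00): 2022-02-20 08:24 UTC ≤ query < 2022-08-13 06:20 UTC
7·60 + 25 + 480 = 925 min
925 = 0·1440 + 925; 925 = 15·60 + 25 → 15:25, same day
→ 2022-07-25 15:25 AFK

2022-07-25 15:25 AFK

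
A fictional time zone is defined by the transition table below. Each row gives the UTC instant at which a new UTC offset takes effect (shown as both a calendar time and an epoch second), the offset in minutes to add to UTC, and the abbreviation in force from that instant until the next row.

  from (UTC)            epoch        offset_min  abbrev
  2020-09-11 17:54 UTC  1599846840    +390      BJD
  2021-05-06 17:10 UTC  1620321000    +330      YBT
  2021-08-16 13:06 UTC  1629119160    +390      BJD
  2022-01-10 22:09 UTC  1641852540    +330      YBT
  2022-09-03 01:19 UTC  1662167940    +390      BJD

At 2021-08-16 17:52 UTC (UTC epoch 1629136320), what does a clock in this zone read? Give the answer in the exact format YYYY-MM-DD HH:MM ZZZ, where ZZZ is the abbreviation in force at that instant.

2021-08-17 00:22 BJD

Query: 2021-08-16 17:52 UTC
Rule 3/5 (BJD, +06:30): 2021-08-16 13:06 UTC ≤ query < 2022-01-10 22:09 UTC
17·60 + 52 + 390 = 1462 min
1462 = 1·1440 + 22; 22 = 0·60 + 22 → 00:22, 2021-08-16 + 1 day = 2021-08-17
→ 2021-08-17 00:22 BJD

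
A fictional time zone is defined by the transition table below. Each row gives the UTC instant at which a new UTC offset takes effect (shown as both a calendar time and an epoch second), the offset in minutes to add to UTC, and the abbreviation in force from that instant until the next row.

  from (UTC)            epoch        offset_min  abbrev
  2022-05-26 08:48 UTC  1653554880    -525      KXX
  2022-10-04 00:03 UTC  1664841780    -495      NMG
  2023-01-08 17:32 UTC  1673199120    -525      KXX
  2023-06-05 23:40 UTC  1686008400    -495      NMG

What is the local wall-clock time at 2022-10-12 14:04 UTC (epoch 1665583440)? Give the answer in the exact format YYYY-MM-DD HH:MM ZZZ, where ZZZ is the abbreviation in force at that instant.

Query: 2022-10-12 14:04 UTC
Rule 2/4 (NMG, -08:15): 2022-10-04 00:03 UTC ≤ query < 2023-01-08 17:32 UTC
14·60 + 4 - 495 = 349 min
349 = 0·1440 + 349; 349 = 5·60 + 49 → 05:49, same day
→ 2022-10-12 05:49 NMG

2022-10-12 05:49 NMG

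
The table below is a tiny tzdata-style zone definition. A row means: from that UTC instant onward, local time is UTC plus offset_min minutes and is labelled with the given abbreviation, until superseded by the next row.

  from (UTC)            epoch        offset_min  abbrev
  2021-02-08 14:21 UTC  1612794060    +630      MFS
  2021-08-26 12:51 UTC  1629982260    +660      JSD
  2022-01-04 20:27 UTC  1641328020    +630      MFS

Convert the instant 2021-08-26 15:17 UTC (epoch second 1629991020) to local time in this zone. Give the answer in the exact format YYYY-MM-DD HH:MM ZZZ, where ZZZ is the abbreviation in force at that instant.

Query: 2021-08-26 15:17 UTC
Rule 2/3 (JSD, +11:00): 2021-08-26 12:51 UTC ≤ query < 2022-01-04 20:27 UTC
15·60 + 17 + 660 = 1577 min
1577 = 1·1440 + 137; 137 = 2·60 + 17 → 02:17, 2021-08-26 + 1 day = 2021-08-27
→ 2021-08-27 02:17 JSD

2021-08-27 02:17 JSD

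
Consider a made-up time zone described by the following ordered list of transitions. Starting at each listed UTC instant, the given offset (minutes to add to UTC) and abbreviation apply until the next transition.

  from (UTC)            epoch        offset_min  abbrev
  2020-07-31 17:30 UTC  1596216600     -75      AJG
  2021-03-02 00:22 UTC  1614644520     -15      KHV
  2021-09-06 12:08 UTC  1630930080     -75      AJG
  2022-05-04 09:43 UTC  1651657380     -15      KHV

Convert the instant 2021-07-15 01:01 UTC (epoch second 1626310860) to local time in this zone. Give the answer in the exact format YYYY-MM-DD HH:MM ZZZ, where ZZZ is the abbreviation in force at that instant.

2021-07-15 00:46 KHV

Query: 2021-07-15 01:01 UTC
Rule 2/4 (KHV, -00:15): 2021-03-02 00:22 UTC ≤ query < 2021-09-06 12:08 UTC
1·60 + 1 - 15 = 46 min
46 = 0·1440 + 46; 46 = 0·60 + 46 → 00:46, same day
→ 2021-07-15 00:46 KHV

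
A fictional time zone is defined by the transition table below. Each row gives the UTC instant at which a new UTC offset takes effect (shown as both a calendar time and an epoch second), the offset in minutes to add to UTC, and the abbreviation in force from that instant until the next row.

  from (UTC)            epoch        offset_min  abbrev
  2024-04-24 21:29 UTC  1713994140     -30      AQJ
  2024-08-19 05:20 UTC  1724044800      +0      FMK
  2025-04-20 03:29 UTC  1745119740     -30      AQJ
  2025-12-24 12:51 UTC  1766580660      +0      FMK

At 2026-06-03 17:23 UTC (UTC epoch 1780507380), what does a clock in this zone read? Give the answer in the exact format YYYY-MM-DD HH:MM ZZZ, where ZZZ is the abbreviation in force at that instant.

Query: 2026-06-03 17:23 UTC
Rule 4/4 (FMK, +00:00): 2025-12-24 12:51 UTC ≤ query < +∞
17·60 + 23 + 0 = 1043 min
1043 = 0·1440 + 1043; 1043 = 17·60 + 23 → 17:23, same day
→ 2026-06-03 17:23 FMK

2026-06-03 17:23 FMK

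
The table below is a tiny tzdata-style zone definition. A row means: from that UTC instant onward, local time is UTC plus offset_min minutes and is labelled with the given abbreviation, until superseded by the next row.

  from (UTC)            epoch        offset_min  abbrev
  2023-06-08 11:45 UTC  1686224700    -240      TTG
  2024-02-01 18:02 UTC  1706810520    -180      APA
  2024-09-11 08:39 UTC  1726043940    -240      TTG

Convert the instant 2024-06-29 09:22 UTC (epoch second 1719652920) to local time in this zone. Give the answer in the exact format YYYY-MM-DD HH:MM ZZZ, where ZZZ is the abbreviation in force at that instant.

Query: 2024-06-29 09:22 UTC
Rule 2/3 (APA, -03:00): 2024-02-01 18:02 UTC ≤ query < 2024-09-11 08:39 UTC
9·60 + 22 - 180 = 382 min
382 = 0·1440 + 382; 382 = 6·60 + 22 → 06:22, same day
→ 2024-06-29 06:22 APA

2024-06-29 06:22 APA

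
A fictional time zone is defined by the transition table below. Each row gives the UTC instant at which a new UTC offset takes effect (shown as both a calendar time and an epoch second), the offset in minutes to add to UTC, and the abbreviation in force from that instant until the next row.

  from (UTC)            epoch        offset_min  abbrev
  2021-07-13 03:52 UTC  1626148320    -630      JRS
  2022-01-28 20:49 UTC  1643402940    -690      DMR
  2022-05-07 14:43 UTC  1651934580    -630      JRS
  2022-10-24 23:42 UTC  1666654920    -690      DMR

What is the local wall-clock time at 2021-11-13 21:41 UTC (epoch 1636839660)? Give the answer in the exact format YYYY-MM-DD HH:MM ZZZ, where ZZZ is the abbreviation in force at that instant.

2021-11-13 11:11 JRS

Query: 2021-11-13 21:41 UTC
Rule 1/4 (JRS, -10:30): 2021-07-13 03:52 UTC ≤ query < 2022-01-28 20:49 UTC
21·60 + 41 - 630 = 671 min
671 = 0·1440 + 671; 671 = 11·60 + 11 → 11:11, same day
→ 2021-11-13 11:11 JRS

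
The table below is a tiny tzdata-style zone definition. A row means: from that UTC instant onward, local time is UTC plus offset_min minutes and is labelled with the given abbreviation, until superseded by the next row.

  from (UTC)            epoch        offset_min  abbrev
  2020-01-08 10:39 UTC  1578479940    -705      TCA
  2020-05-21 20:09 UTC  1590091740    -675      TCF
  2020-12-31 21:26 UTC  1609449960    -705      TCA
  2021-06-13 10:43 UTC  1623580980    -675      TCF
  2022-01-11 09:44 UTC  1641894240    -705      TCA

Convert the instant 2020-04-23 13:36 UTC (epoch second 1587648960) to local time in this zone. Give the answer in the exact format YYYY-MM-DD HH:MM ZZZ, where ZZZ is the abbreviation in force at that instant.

2020-04-23 01:51 TCA

Query: 2020-04-23 13:36 UTC
Rule 1/5 (TCA, -11:45): 2020-01-08 10:39 UTC ≤ query < 2020-05-21 20:09 UTC
13·60 + 36 - 705 = 111 min
111 = 0·1440 + 111; 111 = 1·60 + 51 → 01:51, same day
→ 2020-04-23 01:51 TCA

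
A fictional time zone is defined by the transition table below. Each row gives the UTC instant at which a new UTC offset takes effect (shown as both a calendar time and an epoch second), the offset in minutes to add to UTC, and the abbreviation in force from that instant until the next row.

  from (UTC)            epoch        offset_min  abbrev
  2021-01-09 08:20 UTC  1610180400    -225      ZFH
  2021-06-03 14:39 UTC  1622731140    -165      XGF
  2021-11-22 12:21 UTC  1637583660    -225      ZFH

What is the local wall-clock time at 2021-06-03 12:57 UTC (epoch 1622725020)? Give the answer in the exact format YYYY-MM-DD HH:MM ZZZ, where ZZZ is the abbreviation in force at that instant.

2021-06-03 09:12 ZFH

Query: 2021-06-03 12:57 UTC
Rule 1/3 (ZFH, -03:45): 2021-01-09 08:20 UTC ≤ query < 2021-06-03 14:39 UTC
12·60 + 57 - 225 = 552 min
552 = 0·1440 + 552; 552 = 9·60 + 12 → 09:12, same day
→ 2021-06-03 09:12 ZFH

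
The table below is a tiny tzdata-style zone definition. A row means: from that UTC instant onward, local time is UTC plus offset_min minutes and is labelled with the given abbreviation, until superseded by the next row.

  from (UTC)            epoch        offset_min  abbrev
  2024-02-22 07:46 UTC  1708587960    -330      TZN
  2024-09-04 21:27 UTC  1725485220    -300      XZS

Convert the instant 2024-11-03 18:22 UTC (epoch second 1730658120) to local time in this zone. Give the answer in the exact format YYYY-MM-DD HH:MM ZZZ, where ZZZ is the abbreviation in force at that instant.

2024-11-03 13:22 XZS

Query: 2024-11-03 18:22 UTC
Rule 2/2 (XZS, -05:00): 2024-09-04 21:27 UTC ≤ query < +∞
18·60 + 22 - 300 = 802 min
802 = 0·1440 + 802; 802 = 13·60 + 22 → 13:22, same day
→ 2024-11-03 13:22 XZS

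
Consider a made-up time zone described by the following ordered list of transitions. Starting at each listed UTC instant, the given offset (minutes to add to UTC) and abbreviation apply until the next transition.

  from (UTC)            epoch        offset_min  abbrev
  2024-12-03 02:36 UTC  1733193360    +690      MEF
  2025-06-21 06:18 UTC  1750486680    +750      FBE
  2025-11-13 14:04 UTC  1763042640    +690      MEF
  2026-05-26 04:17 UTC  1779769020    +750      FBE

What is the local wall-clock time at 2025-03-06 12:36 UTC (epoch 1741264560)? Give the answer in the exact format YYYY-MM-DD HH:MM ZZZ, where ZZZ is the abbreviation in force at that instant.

2025-03-07 00:06 MEF

Query: 2025-03-06 12:36 UTC
Rule 1/4 (MEF, +11:30): 2024-12-03 02:36 UTC ≤ query < 2025-06-21 06:18 UTC
12·60 + 36 + 690 = 1446 min
1446 = 1·1440 + 6; 6 = 0·60 + 6 → 00:06, 2025-03-06 + 1 day = 2025-03-07
→ 2025-03-07 00:06 MEF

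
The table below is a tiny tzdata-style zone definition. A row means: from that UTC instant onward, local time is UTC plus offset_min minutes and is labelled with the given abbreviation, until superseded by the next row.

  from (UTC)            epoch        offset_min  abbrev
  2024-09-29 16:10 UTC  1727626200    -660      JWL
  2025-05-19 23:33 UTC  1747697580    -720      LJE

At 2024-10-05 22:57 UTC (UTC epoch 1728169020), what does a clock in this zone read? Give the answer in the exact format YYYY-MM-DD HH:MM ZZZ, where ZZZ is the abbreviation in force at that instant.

Query: 2024-10-05 22:57 UTC
Rule 1/2 (JWL, -11:00): 2024-09-29 16:10 UTC ≤ query < 2025-05-19 23:33 UTC
22·60 + 57 - 660 = 717 min
717 = 0·1440 + 717; 717 = 11·60 + 57 → 11:57, same day
→ 2024-10-05 11:57 JWL

2024-10-05 11:57 JWL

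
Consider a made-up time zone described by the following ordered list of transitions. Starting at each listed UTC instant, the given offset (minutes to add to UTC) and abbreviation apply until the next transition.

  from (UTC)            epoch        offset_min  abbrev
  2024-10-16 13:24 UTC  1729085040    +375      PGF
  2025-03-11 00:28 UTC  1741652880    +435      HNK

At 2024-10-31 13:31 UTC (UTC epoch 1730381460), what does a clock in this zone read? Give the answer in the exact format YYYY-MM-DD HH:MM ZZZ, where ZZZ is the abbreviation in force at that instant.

2024-10-31 19:46 PGF

Query: 2024-10-31 13:31 UTC
Rule 1/2 (PGF, +06:15): 2024-10-16 13:24 UTC ≤ query < 2025-03-11 00:28 UTC
13·60 + 31 + 375 = 1186 min
1186 = 0·1440 + 1186; 1186 = 19·60 + 46 → 19:46, same day
→ 2024-10-31 19:46 PGF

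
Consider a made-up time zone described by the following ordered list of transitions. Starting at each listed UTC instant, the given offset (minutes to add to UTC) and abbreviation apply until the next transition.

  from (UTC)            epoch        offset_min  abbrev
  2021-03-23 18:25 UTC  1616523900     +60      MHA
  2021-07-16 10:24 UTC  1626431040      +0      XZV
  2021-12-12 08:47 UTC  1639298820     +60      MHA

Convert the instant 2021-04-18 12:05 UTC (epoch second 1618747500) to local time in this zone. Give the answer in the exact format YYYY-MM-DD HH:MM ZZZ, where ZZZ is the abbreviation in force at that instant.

2021-04-18 13:05 MHA

Query: 2021-04-18 12:05 UTC
Rule 1/3 (MHA, +01:00): 2021-03-23 18:25 UTC ≤ query < 2021-07-16 10:24 UTC
12·60 + 5 + 60 = 785 min
785 = 0·1440 + 785; 785 = 13·60 + 5 → 13:05, same day
→ 2021-04-18 13:05 MHA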